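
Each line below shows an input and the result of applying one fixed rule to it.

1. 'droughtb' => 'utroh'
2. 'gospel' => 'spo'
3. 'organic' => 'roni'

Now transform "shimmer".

Looking at the pairs, the operation is to sort the characters into reverse alphabetical order, then delete the last 3 characters.
Starting from "shimmer": after the first operation, "srmmihe"; after the second, "srmm".

srmm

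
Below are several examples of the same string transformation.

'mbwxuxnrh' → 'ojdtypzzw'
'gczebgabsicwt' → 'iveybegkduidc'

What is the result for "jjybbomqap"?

lrlcasdodq

Rule — shift every letter 2 places forward in the alphabet (wrapping around), then take characters alternately from the front and the back (1st, last, 2nd, 2nd-last, ...).
Doing the same to "jjybbomqap": "lrlcasdodq".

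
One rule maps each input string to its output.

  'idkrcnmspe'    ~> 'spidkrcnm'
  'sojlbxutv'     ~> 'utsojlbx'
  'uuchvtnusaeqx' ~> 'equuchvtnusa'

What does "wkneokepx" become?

epwkneok

Rule — delete the last character, then move the last 2 characters to the front (rotate right by 2).
Working it through for "wkneokepx": intermediate "wkneokep", final "epwkneok".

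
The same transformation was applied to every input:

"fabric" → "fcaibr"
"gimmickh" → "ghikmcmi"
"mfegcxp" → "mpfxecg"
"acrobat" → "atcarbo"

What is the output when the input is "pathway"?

pyaatwh

Rule — take characters alternately from the front and the back (1st, last, 2nd, 2nd-last, ...).
So "pathway" becomes "pyaatwh".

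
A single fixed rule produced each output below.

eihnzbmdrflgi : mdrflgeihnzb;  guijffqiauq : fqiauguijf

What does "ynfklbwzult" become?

bwzulynfkl

What's happening: delete the last character, then swap the front and back halves of the string.
On "ynfklbwzult": the first step gives "ynfklbwzul", and the second then gives "bwzulynfkl".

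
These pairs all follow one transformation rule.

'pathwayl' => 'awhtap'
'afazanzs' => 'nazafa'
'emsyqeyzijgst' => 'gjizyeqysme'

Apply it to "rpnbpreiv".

erpbnpr

Looking at the pairs, the operation is to delete the last 2 characters, then reverse the string.
Working it through for "rpnbpreiv": intermediate "rpnbpre", final "erpbnpr".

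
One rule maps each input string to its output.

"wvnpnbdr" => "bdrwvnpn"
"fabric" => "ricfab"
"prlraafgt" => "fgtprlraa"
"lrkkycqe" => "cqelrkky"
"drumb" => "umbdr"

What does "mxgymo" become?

ymomxg

Each output is the input with this applied: move the last 3 characters to the front (rotate right by 3).
For "mxgymo" the result is "ymomxg".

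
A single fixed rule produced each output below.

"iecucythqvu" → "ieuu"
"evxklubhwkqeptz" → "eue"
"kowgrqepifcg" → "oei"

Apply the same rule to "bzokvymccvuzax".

oua

The pattern: keep only the vowels.
Doing the same to "bzokvymccvuzax": "oua".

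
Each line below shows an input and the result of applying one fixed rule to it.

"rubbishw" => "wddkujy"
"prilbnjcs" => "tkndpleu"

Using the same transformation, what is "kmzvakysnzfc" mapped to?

Rule — shift every letter 2 places forward in the alphabet (wrapping around), then delete the first character.
Starting from "kmzvakysnzfc": after the first operation, "mobxcmaupbhe"; after the second, "obxcmaupbhe".

obxcmaupbhe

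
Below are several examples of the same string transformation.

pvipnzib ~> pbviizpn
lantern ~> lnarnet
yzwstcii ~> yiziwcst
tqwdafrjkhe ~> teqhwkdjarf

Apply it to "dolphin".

dnoilhp

The transformation: take characters alternately from the front and the back (1st, last, 2nd, 2nd-last, ...).
Doing the same to "dolphin": "dnoilhp".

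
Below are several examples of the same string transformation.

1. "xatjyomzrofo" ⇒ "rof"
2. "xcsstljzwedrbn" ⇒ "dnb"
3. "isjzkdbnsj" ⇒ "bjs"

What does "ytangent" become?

gtn

What's happening: swap each adjacent pair of characters (1↔2, 3↔4, ...), then keep only the last 3 characters.
So "ytangent" becomes "gtn".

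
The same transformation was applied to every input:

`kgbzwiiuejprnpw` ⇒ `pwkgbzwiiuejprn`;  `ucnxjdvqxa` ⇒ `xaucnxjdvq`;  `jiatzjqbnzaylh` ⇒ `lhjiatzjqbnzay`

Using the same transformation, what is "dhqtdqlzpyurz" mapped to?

In each case the input is transformed by: move the last 2 characters to the front (rotate right by 2).
So "dhqtdqlzpyurz" becomes "rzdhqtdqlzpyu".

rzdhqtdqlzpyu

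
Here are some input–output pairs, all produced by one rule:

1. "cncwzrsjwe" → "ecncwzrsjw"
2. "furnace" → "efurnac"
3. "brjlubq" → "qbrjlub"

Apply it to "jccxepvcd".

The transformation: move the last character to the front.
Applying that to "jccxepvcd" gives "djccxepvc".

djccxepvc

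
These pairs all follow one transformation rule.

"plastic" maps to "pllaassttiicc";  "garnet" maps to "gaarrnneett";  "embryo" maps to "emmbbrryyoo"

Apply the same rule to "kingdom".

kiinnggddoomm

What's happening: double every character, then delete the first character.
For "kingdom", step one produces "kkiinnggddoomm"; step two turns that into "kiinnggddoomm".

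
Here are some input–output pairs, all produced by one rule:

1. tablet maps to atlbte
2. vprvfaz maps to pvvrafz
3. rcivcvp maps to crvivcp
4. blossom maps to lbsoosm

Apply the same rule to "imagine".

miganie

Looking at the pairs, the operation is to swap each adjacent pair of characters (1↔2, 3↔4, ...).
"imagine" → "miganie".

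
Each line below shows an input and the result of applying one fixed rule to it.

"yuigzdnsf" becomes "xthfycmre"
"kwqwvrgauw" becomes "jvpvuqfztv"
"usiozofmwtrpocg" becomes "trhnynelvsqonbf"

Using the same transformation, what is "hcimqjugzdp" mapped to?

gbhlpitfyco

Rule — shift every letter 1 place backward in the alphabet (wrapping around).
Applying that to "hcimqjugzdp" gives "gbhlpitfyco".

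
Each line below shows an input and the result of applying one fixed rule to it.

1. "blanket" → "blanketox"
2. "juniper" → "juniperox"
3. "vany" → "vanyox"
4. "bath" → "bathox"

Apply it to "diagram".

The transformation: append "ox".
For "diagram" the result is "diagramox".

diagramox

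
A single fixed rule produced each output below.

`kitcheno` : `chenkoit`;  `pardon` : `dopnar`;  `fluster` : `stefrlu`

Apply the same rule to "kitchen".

cheknit

The transformation: swap the first and last characters, then move the first 3 characters to the end (rotate left by 3).
"kitchen" → "nitchek" → "cheknit".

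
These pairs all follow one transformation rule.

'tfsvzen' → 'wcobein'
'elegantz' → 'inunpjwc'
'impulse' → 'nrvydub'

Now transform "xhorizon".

wgqxarix

The rule is to shift every letter 9 places forward in the alphabet (wrapping around), then move the last character to the front.
For "xhorizon", step one produces "gqxarixw"; step two turns that into "wgqxarix".
(Check on "impulse": → "rvydubn" → "nrvydub" ✓)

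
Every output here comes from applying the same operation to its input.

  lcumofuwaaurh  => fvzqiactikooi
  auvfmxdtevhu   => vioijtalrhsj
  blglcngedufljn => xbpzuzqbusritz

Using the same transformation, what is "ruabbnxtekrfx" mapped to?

In each case the input is transformed by: move the last 2 characters to the front (rotate right by 2), then shift every letter 12 places backward in the alphabet (wrapping around).
Working it through for "ruabbnxtekrfx": intermediate "fxruabbnxtekr", final "tlfioppblhsyf".
(Check on "blglcngedufljn": → "jnblglcngedufl" → "xbpzuzqbusritz" ✓)

tlfioppblhsyf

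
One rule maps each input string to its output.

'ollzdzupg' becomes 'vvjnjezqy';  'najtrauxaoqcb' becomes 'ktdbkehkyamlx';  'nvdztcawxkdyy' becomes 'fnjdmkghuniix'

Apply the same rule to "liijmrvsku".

sstwbfcuev

In each case the input is transformed by: shift every letter 10 places forward in the alphabet (wrapping around), then move the first character to the end.
On "liijmrvsku": the first step gives "vsstwbfcue", and the second then gives "sstwbfcuev".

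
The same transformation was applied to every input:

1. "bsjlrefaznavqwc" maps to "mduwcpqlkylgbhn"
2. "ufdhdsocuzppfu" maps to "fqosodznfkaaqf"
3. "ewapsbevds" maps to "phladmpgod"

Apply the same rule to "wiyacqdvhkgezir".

What's happening: shift every letter 11 places forward in the alphabet (wrapping around).
For "wiyacqdvhkgezir" the result is "htjlnbogsvrpktc".

htjlnbogsvrpktc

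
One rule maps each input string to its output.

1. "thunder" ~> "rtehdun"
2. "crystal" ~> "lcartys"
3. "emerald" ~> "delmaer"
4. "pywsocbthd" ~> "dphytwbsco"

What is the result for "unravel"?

luenvra

Each output is the input with this applied: reverse the string, then take characters alternately from the front and the back (1st, last, 2nd, 2nd-last, ...).
For "unravel", step one produces "levarnu"; step two turns that into "luenvra".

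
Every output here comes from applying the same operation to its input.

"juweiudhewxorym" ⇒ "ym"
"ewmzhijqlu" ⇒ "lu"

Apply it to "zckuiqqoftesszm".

The rule is to keep only the last 2 characters.
On "zckuiqqoftesszm" that produces "zm".

zm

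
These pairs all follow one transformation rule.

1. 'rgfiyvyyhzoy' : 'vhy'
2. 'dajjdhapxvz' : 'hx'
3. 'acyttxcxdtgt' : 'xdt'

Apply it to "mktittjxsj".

ts

Looking at the pairs, the operation is to delete the first 3 characters, then keep one character in every 3, starting at position 3 (positions 3rd, 6th, 9th, ...).
On "mktittjxsj": the first step gives "ittjxsj", and the second then gives "ts".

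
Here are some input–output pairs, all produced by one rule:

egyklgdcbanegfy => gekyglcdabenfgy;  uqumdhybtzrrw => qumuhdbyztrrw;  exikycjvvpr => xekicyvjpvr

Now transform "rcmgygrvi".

What's happening: swap each adjacent pair of characters (1↔2, 3↔4, ...).
On "rcmgygrvi" that produces "crgmgyvri".

crgmgyvri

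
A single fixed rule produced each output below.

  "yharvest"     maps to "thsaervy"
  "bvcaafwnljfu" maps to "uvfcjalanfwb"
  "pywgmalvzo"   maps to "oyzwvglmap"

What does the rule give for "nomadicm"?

The transformation: take characters alternately from the front and the back (1st, last, 2nd, 2nd-last, ...), then move the first character to the end.
On "nomadicm": the first step gives "nmocmiad", and the second then gives "mocmiadn".

mocmiadn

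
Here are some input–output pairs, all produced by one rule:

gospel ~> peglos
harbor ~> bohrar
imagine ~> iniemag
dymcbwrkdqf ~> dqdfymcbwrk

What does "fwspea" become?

pefaws

The transformation: swap the first and last characters, then move the last 3 characters to the front (rotate right by 3).
"fwspea" → "awspef" → "pefaws".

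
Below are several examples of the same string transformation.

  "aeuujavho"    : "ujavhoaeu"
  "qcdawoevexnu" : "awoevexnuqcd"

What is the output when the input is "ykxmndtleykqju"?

In each case the input is transformed by: move the first 3 characters to the end (rotate left by 3).
Doing the same to "ykxmndtleykqju": "mndtleykqjuykx".

mndtleykqjuykx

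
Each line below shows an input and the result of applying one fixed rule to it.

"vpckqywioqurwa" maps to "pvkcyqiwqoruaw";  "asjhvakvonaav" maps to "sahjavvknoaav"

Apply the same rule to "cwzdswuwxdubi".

Looking at the pairs, the operation is to swap each adjacent pair of characters (1↔2, 3↔4, ...).
On "cwzdswuwxdubi" that produces "wcdzwswudxbui".

wcdzwswudxbui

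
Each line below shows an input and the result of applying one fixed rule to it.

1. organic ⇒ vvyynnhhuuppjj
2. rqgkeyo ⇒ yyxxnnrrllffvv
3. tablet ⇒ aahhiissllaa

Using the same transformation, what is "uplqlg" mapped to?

bbwwssxxssnn

Rule — double every character, then shift every letter 7 places forward in the alphabet (wrapping around).
"uplqlg" → "uuppllqqllgg" → "bbwwssxxssnn".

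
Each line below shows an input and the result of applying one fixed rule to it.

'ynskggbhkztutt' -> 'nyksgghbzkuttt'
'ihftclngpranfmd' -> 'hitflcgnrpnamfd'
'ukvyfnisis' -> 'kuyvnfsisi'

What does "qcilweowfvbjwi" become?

Rule — swap each adjacent pair of characters (1↔2, 3↔4, ...).
For "qcilweowfvbjwi" the result is "cqliewwovfjbiw".

cqliewwovfjbiw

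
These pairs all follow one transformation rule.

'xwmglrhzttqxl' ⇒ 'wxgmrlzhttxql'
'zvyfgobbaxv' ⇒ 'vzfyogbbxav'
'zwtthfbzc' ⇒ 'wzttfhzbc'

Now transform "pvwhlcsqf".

The pattern: swap each adjacent pair of characters (1↔2, 3↔4, ...).
"pvwhlcsqf" → "vphwclqsf".

vphwclqsf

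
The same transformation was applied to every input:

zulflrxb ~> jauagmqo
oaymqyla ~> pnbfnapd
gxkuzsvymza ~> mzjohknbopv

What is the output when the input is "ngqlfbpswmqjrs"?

In each case the input is transformed by: shift every letter 11 places backward in the alphabet (wrapping around), then move the first character to the end.
Starting from "ngqlfbpswmqjrs": after the first operation, "cvfauqehlbfygh"; after the second, "vfauqehlbfyghc".

vfauqehlbfyghc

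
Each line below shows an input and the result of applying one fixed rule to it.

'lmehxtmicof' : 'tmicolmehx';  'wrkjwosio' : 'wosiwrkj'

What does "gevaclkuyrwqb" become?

kuyrwqgevacl

Each output is the input with this applied: delete the last character, then swap the front and back halves of the string.
Starting from "gevaclkuyrwqb": after the first operation, "gevaclkuyrwq"; after the second, "kuyrwqgevacl".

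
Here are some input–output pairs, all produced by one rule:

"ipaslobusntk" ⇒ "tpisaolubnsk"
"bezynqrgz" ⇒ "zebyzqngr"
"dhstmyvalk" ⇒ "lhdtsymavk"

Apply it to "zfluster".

efzultsr

Each output is the input with this applied: swap each adjacent pair of characters (1↔2, 3↔4, ...), then move the last character to the front.
For "zfluster", step one produces "fzultsre"; step two turns that into "efzultsr".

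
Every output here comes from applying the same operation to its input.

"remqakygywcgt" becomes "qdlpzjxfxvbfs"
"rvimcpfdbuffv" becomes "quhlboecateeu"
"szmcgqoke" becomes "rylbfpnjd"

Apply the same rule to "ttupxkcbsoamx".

sstowjbarnzlw

The transformation: shift every letter 1 place backward in the alphabet (wrapping around).
Doing the same to "ttupxkcbsoamx": "sstowjbarnzlw".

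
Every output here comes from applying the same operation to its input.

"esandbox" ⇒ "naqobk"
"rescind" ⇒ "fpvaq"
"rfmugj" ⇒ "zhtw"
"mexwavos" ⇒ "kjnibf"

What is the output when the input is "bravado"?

The pattern: delete the first 2 characters, then shift every letter 13 places forward in the alphabet (wrapping around) — i.e. ROT13.
For "bravado", step one produces "avado"; step two turns that into "ninqb".

ninqb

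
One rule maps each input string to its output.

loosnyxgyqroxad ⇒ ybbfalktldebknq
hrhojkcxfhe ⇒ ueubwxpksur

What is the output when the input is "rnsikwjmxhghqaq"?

The pattern: shift every letter 13 places forward in the alphabet (wrapping around) — i.e. ROT13.
"rnsikwjmxhghqaq" → "eafvxjwzkutudnd".

eafvxjwzkutudnd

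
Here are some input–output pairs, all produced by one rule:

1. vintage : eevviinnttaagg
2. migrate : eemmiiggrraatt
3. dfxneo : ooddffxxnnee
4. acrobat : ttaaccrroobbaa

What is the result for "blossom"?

What's happening: double every character, then move the last 2 characters to the front (rotate right by 2).
Applying both steps to "blossom": "bblloossssoomm", then "mmbblloossssoo".

mmbblloossssoo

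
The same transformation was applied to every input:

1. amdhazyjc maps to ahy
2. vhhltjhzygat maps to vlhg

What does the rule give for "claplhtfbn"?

Rule — keep one character in every 3, starting at position 1 (positions 1st, 4th, 7th, ...).
"claplhtfbn" → "cptn".

cptn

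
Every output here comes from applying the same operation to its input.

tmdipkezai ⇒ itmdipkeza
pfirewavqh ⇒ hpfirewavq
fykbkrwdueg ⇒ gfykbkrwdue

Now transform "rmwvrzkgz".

zrmwvrzkg

Looking at the pairs, the operation is to move the last character to the front.
"rmwvrzkgz" → "zrmwvrzkg".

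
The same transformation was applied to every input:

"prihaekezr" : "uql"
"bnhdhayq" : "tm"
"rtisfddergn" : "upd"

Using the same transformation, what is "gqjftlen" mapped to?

The pattern: shift every letter 12 places forward in the alphabet (wrapping around), then keep one character in every 3, starting at position 3 (positions 3rd, 6th, 9th, ...).
So "gqjftlen" becomes "vx".

vx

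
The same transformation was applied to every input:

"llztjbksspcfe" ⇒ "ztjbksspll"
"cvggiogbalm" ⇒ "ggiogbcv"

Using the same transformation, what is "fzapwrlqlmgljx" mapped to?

apwrlqlmgfz

What's happening: delete the last 3 characters, then move the first 2 characters to the end (rotate left by 2).
Applying both steps to "fzapwrlqlmgljx": "fzapwrlqlmg", then "apwrlqlmgfz".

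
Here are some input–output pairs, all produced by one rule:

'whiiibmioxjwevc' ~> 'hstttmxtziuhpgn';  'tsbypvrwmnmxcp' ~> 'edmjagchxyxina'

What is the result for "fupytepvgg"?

Each output is the input with this applied: shift every letter 11 places forward in the alphabet (wrapping around).
So "fupytepvgg" becomes "qfajepagrr".

qfajepagrr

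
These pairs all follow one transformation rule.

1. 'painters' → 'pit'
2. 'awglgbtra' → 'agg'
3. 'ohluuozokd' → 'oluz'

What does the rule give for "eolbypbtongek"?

What's happening: delete the last 3 characters, then keep every other character starting from the first (positions 1st, 3rd, 5th, ...).
On "eolbypbtongek": the first step gives "eolbypbton", and the second then gives "elybo".

elybo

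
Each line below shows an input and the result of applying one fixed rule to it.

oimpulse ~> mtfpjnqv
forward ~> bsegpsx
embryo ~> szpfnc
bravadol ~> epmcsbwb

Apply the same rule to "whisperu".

The rule is to shift every letter 1 place forward in the alphabet (wrapping around), then move the last 3 characters to the front (rotate right by 3).
"whisperu" → "fsvxijtq".
(Check on "embryo": → "fncszp" → "szpfnc" ✓)

fsvxijtq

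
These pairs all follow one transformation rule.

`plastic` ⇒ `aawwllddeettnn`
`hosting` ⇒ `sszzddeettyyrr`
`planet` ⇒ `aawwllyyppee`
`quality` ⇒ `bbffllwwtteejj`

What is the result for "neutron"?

yyppffeecczzyy

The transformation: double every character, then shift every letter 11 places forward in the alphabet (wrapping around).
On "neutron": the first step gives "nneeuuttrroonn", and the second then gives "yyppffeecczzyy".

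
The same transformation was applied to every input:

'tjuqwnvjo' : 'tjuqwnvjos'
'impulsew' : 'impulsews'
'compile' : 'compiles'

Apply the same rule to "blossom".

The transformation: append "s".
For "blossom" the result is "blossoms".

blossoms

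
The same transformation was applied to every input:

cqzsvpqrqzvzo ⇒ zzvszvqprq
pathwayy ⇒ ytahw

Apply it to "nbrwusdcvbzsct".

crswzubsvdc

Rule — take characters alternately from the front and the back (1st, last, 2nd, 2nd-last, ...), then delete the first 3 characters.
So "nbrwusdcvbzsct" becomes "crswzubsvdc".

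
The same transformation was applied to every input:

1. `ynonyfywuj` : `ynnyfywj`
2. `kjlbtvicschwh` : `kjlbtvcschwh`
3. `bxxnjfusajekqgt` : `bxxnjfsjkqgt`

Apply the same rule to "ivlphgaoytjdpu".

The transformation: remove every vowel.
On "ivlphgaoytjdpu" that produces "vlphgytjdp".

vlphgytjdp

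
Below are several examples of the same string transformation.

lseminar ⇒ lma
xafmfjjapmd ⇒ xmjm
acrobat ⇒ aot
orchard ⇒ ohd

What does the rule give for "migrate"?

mre

The pattern: keep one character in every 3, starting at position 1 (positions 1st, 4th, 7th, ...).
On "migrate" that produces "mre".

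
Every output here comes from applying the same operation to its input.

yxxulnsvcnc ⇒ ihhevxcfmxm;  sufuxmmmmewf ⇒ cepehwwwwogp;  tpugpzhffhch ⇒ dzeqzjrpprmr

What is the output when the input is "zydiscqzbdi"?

Rule — shift every letter 10 places forward in the alphabet (wrapping around).
For "zydiscqzbdi" the result is "jinscmajlns".

jinscmajlns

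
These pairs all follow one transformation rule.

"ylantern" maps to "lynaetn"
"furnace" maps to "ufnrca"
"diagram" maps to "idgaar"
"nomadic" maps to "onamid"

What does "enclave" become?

nelcva

Looking at the pairs, the operation is to swap each adjacent pair of characters (1↔2, 3↔4, ...), then delete the last character.
For "enclave", step one produces "nelcvae"; step two turns that into "nelcva".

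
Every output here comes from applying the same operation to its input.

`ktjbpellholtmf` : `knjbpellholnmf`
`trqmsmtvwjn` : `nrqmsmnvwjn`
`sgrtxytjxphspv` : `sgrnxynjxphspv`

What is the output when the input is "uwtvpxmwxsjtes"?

uwnvpxmwxsjnes

What's happening: replace every "t" with "n".
"uwtvpxmwxsjtes" → "uwnvpxmwxsjnes".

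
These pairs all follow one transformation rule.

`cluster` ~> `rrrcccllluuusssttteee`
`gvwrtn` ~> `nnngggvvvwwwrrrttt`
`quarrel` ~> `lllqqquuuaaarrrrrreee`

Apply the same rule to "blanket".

In each case the input is transformed by: repeat every character 3 times, then move the last 3 characters to the front (rotate right by 3).
Starting from "blanket": after the first operation, "bbblllaaannnkkkeeettt"; after the second, "tttbbblllaaannnkkkeee".
(Check on "cluster": → "cccllluuusssttteeerrr" → "rrrcccllluuusssttteee" ✓)

tttbbblllaaannnkkkeee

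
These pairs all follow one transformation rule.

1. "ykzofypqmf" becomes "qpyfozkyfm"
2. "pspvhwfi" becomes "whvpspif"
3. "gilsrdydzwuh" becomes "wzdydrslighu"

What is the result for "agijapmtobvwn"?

What's happening: reverse the string, then move the first 2 characters to the end (rotate left by 2).
"agijapmtobvwn" → "vbotmpajiganw".

vbotmpajiganw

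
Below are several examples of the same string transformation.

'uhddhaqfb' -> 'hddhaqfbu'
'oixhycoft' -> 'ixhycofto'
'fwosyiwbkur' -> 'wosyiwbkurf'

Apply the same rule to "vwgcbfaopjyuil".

wgcbfaopjyuilv

The transformation: move the first character to the end.
Doing the same to "vwgcbfaopjyuil": "wgcbfaopjyuilv".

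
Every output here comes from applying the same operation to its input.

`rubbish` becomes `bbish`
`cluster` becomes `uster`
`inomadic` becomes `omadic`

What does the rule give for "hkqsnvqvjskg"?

Looking at the pairs, the operation is to delete the first 2 characters.
On "hkqsnvqvjskg" that produces "qsnvqvjskg".

qsnvqvjskg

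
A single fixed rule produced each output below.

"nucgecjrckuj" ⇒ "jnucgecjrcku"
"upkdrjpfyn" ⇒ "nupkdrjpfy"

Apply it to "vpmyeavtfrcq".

qvpmyeavtfrc

The transformation: move the last character to the front.
On "vpmyeavtfrcq" that produces "qvpmyeavtfrc".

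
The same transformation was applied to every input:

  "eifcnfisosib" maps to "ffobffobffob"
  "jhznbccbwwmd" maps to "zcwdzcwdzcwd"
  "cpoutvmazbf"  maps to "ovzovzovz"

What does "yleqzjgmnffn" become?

ejnnejnnejnn

Looking at the pairs, the operation is to keep one character in every 3, starting at position 3 (positions 3rd, 6th, 9th, ...), then write the whole string 3 times in a row.
Applying both steps to "yleqzjgmnffn": "ejnn", then "ejnnejnnejnn".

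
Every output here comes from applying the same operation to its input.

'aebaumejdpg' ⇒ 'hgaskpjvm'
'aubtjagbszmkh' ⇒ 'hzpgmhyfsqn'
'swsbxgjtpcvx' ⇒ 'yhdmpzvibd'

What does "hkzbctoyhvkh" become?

What's happening: delete the first 2 characters, then shift every letter 6 places forward in the alphabet (wrapping around).
So "hkzbctoyhvkh" becomes "fhizuenbqn".

fhizuenbqn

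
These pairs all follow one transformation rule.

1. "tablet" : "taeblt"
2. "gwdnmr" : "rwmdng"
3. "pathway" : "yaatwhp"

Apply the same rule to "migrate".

Each output is the input with this applied: take characters alternately from the front and the back (1st, last, 2nd, 2nd-last, ...), then move the first character to the end.
Working it through for "migrate": intermediate "meitgar", final "eitgarm".

eitgarm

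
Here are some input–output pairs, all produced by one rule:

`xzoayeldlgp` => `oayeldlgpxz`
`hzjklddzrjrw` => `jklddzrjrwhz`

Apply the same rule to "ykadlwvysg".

adlwvysgyk

The transformation: move the first 2 characters to the end (rotate left by 2).
Doing the same to "ykadlwvysg": "adlwvysgyk".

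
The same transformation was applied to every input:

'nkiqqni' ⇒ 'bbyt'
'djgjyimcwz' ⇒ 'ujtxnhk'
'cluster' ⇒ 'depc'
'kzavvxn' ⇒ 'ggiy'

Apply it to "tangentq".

rpyeb

The rule is to delete the first 3 characters, then shift every letter 11 places forward in the alphabet (wrapping around).
Applying both steps to "tangentq": "gentq", then "rpyeb".
(Check on "kzavvxn": → "vvxn" → "ggiy" ✓)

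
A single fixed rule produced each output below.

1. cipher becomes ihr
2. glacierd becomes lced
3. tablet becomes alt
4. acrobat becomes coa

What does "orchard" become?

Rule — keep every other character starting from the second (positions 2nd, 4th, 6th, ...).
For "orchard" the result is "rhr".

rhr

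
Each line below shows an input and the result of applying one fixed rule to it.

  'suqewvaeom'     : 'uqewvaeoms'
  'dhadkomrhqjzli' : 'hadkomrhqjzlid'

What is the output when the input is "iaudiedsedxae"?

audiedsedxaei

Each output is the input with this applied: move the first character to the end.
So "iaudiedsedxae" becomes "audiedsedxaei".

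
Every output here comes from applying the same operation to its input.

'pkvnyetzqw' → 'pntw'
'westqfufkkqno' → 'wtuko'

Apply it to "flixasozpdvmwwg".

fxodw

What's happening: keep one character in every 3, starting at position 1 (positions 1st, 4th, 7th, ...).
Doing the same to "flixasozpdvmwwg": "fxodw".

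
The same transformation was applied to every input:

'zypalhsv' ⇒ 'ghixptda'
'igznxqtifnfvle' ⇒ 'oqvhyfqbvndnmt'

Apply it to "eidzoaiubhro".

The rule is to shift every letter 8 places forward in the alphabet (wrapping around), then swap each adjacent pair of characters (1↔2, 3↔4, ...).
So "eidzoaiubhro" becomes "qmhliwcqpjwz".
(Check on "igznxqtifnfvle": → "qohvfybqnvndtm" → "oqvhyfqbvndnmt" ✓)

qmhliwcqpjwz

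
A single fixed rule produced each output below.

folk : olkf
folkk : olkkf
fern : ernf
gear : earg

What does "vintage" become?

intagev

Each output is the input with this applied: move the first character to the end.
For "vintage" the result is "intagev".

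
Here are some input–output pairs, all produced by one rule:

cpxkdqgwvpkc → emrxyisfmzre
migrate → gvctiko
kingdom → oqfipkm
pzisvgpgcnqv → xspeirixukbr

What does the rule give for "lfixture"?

gtwvzkhn

The rule is to shift every letter 2 places forward in the alphabet (wrapping around), then reverse the string.
Starting from "lfixture": after the first operation, "nhkzvwtg"; after the second, "gtwvzkhn".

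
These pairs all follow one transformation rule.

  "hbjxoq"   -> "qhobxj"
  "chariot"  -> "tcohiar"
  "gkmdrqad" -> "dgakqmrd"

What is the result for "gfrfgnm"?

mgnfgrf

Each output is the input with this applied: take characters alternately from the front and the back (1st, last, 2nd, 2nd-last, ...), then swap each adjacent pair of characters (1↔2, 3↔4, ...).
"gfrfgnm" → "gmfnrgf" → "mgnfgrf".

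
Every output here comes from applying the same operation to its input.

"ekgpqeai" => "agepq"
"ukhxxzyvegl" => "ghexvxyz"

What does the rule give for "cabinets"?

tbein

Each output is the input with this applied: take characters alternately from the front and the back (1st, last, 2nd, 2nd-last, ...), then delete the first 3 characters.
For "cabinets", step one produces "csatbein"; step two turns that into "tbein".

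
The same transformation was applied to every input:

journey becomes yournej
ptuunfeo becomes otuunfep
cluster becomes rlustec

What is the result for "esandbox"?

xsandboe

Looking at the pairs, the operation is to swap the first and last characters.
On "esandbox" that produces "xsandboe".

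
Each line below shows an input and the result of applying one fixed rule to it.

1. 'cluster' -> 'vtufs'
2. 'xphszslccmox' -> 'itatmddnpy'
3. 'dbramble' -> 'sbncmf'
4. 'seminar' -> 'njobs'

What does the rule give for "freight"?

fjhiu

The transformation: delete the first 2 characters, then shift every letter 1 place forward in the alphabet (wrapping around).
Doing the same to "freight": "fjhiu".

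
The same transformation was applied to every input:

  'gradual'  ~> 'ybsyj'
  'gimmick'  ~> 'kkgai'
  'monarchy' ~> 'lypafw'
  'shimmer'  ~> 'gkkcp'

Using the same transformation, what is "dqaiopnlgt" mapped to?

ygmnljer

Each output is the input with this applied: delete the first 2 characters, then shift every letter 2 places backward in the alphabet (wrapping around).
On "dqaiopnlgt": the first step gives "aiopnlgt", and the second then gives "ygmnljer".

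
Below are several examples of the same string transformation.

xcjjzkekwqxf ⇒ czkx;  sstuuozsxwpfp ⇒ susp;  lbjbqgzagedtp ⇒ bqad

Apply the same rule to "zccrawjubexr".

caux

Looking at the pairs, the operation is to keep one character in every 3, starting at position 2 (positions 2nd, 5th, 8th, ...).
Doing the same to "zccrawjubexr": "caux".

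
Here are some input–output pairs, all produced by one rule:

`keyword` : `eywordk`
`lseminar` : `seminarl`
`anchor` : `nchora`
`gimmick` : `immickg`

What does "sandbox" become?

Rule — move the first character to the end.
So "sandbox" becomes "andboxs".

andboxs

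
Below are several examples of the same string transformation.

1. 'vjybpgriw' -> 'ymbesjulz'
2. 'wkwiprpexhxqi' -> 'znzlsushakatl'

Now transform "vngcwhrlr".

The pattern: shift every letter 3 places forward in the alphabet (wrapping around).
So "vngcwhrlr" becomes "yqjfzkuou".

yqjfzkuou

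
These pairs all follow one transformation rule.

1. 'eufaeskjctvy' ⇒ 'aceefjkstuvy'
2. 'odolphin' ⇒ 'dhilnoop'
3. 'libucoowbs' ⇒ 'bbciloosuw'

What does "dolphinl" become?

dhillnop

Looking at the pairs, the operation is to sort the characters into alphabetical order.
Doing the same to "dolphinl": "dhillnop".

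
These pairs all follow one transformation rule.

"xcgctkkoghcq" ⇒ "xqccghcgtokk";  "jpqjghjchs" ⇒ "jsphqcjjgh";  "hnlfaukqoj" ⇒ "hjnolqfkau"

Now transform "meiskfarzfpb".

The rule is to take characters alternately from the front and the back (1st, last, 2nd, 2nd-last, ...).
On "meiskfarzfpb" that produces "mbepifszkrfa".

mbepifszkrfa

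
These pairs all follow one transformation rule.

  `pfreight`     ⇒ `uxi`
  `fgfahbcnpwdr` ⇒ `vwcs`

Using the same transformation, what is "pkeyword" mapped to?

The rule is to keep one character in every 3, starting at position 2 (positions 2nd, 5th, 8th, ...), then shift every letter 11 places backward in the alphabet (wrapping around).
For "pkeyword", step one produces "kwd"; step two turns that into "zls".

zls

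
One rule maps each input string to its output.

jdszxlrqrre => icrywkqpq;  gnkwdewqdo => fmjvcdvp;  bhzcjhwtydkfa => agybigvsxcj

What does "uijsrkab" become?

thirqj

Each output is the input with this applied: delete the last 2 characters, then shift every letter 1 place backward in the alphabet (wrapping around).
Starting from "uijsrkab": after the first operation, "uijsrk"; after the second, "thirqj".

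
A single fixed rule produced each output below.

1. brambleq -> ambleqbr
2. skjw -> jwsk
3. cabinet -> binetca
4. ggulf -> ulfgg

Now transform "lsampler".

The transformation: move the first 2 characters to the end (rotate left by 2).
"lsampler" → "amplerls".

amplerls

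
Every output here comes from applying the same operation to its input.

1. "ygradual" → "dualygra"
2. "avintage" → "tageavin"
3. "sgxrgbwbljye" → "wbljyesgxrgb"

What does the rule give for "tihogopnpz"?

The pattern: swap the front and back halves of the string.
On "tihogopnpz" that produces "opnpztihog".

opnpztihog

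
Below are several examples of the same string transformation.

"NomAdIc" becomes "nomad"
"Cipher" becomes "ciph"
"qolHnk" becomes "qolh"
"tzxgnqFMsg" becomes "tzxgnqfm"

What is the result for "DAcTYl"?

The rule is to delete the last 2 characters, then convert every letter to lowercase.
On "DAcTYl": the first step gives "DAcT", and the second then gives "dact".
(Check on "tzxgnqFMsg": → "tzxgnqFM" → "tzxgnqfm" ✓)

dact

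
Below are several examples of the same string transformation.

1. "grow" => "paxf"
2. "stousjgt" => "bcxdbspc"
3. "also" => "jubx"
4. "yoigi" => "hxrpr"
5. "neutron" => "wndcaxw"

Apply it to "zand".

ijwm

In each case the input is transformed by: shift every letter 9 places forward in the alphabet (wrapping around).
So "zand" becomes "ijwm".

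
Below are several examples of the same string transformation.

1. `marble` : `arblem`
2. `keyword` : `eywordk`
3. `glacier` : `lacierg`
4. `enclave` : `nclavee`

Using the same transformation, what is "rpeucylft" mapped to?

peucylftr

Rule — move the first character to the end.
Doing the same to "rpeucylft": "peucylftr".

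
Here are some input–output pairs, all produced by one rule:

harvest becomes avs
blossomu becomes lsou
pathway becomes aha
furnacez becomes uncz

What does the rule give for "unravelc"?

Looking at the pairs, the operation is to keep every other character starting from the second (positions 2nd, 4th, 6th, ...).
"unravelc" → "naec".

naec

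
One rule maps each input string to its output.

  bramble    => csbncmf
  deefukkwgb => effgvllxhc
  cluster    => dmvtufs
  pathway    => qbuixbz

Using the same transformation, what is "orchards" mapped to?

The pattern: shift every letter 1 place forward in the alphabet (wrapping around).
"orchards" → "psdibset".

psdibset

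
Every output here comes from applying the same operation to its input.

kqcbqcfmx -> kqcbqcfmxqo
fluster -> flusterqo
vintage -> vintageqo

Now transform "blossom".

blossomqo

The pattern: append "qo".
Applying that to "blossom" gives "blossomqo".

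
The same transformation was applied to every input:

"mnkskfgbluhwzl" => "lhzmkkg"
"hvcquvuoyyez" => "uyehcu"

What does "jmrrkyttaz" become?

The transformation: keep every other character starting from the first (positions 1st, 3rd, 5th, ...), then move the last 3 characters to the front (rotate right by 3).
"jmrrkyttaz" → "ktajr".

ktajr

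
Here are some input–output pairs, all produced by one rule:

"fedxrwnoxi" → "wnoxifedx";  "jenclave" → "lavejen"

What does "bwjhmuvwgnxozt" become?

wgnxoztbwjhmu

The pattern: swap the front and back halves of the string, then delete the last character.
For "bwjhmuvwgnxozt", step one produces "wgnxoztbwjhmuv"; step two turns that into "wgnxoztbwjhmu".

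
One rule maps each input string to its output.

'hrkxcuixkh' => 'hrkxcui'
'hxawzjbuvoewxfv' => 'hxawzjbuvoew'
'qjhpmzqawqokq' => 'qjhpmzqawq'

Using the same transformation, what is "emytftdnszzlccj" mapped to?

Each output is the input with this applied: delete the last 3 characters.
Doing the same to "emytftdnszzlccj": "emytftdnszzl".

emytftdnszzl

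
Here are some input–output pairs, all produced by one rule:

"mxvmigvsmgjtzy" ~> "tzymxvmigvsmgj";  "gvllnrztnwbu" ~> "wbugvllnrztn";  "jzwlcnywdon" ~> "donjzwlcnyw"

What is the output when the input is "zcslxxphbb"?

hbbzcslxxp

The transformation: move the last 3 characters to the front (rotate right by 3).
Applying that to "zcslxxphbb" gives "hbbzcslxxp".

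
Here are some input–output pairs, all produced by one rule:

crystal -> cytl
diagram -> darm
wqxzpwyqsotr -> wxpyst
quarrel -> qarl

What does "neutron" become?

nurn

Rule — keep every other character starting from the first (positions 1st, 3rd, 5th, ...).
On "neutron" that produces "nurn".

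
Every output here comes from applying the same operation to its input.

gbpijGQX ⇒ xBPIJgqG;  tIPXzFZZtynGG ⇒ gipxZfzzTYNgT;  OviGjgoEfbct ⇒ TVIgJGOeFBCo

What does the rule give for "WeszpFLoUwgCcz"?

ZESZPflOuWGcCw

Rule — swap the first and last characters, then flip the case of every letter.
Starting from "WeszpFLoUwgCcz": after the first operation, "zeszpFLoUwgCcW"; after the second, "ZESZPflOuWGcCw".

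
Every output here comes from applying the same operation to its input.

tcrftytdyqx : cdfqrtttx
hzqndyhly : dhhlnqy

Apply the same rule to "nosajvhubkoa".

aabhjknoos

Each output is the input with this applied: sort the characters into alphabetical order, then delete the last 2 characters.
Starting from "nosajvhubkoa": after the first operation, "aabhjknoosuv"; after the second, "aabhjknoos".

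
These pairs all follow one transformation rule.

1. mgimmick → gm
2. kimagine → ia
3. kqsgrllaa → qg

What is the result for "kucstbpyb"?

The transformation: keep every other character starting from the second (positions 2nd, 4th, 6th, ...), then delete the last 2 characters.
Applying both steps to "kucstbpyb": "usby", then "us".

us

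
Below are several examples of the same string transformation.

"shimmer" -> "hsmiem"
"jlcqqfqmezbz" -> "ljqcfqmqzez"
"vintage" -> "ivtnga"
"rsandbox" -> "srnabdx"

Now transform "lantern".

altnre

The rule is to swap each adjacent pair of characters (1↔2, 3↔4, ...), then delete the last character.
Working it through for "lantern": intermediate "altnren", final "altnre".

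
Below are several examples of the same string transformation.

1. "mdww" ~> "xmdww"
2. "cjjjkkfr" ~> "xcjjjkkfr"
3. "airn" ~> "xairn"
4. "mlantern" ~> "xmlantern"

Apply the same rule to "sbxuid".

The rule is to prepend "x".
Doing the same to "sbxuid": "xsbxuid".

xsbxuid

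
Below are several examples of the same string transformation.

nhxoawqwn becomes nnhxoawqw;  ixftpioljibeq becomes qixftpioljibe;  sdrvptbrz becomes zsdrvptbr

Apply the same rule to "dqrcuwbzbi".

The transformation: move the last character to the front.
Applying that to "dqrcuwbzbi" gives "idqrcuwbzb".

idqrcuwbzb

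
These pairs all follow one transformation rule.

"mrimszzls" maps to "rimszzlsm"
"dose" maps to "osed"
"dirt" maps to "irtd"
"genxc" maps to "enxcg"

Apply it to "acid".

cida

Each output is the input with this applied: move the first character to the end.
"acid" → "cida".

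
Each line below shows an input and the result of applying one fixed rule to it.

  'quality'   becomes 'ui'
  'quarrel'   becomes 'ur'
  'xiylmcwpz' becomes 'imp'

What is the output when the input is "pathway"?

Looking at the pairs, the operation is to keep one character in every 3, starting at position 2 (positions 2nd, 5th, 8th, ...).
"pathway" → "aw".

aw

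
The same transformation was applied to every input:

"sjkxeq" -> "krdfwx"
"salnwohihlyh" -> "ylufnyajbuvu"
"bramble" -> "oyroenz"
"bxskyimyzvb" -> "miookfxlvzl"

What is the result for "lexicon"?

pbayrkv

In each case the input is transformed by: shift every letter 13 places forward in the alphabet (wrapping around) — i.e. ROT13, then move the last 3 characters to the front (rotate right by 3).
For "lexicon", step one produces "yrkvpba"; step two turns that into "pbayrkv".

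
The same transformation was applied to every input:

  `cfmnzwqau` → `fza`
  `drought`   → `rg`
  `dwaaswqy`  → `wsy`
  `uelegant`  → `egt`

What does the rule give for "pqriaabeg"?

The rule is to keep one character in every 3, starting at position 2 (positions 2nd, 5th, 8th, ...).
For "pqriaabeg" the result is "qae".

qae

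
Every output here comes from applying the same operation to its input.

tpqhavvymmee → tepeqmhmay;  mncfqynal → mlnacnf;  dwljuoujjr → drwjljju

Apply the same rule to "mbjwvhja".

mabjjh

Looking at the pairs, the operation is to take characters alternately from the front and the back (1st, last, 2nd, 2nd-last, ...), then delete the last 2 characters.
Doing the same to "mbjwvhja": "mabjjh".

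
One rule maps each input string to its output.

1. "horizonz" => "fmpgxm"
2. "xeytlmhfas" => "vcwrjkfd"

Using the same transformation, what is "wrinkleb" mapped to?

The pattern: shift every letter 2 places backward in the alphabet (wrapping around), then delete the last 2 characters.
For "wrinkleb", step one produces "upglijcz"; step two turns that into "upglij".

upglij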